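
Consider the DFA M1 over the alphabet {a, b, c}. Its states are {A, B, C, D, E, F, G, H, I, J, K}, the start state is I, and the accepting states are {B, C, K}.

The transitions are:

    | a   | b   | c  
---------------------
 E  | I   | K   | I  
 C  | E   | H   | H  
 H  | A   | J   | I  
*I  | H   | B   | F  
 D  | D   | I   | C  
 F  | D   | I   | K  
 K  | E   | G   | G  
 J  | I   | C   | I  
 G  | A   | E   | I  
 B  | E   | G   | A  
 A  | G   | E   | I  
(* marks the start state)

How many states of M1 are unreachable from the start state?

0

Exploring from I, all states are eventually visited, so none are unreachable.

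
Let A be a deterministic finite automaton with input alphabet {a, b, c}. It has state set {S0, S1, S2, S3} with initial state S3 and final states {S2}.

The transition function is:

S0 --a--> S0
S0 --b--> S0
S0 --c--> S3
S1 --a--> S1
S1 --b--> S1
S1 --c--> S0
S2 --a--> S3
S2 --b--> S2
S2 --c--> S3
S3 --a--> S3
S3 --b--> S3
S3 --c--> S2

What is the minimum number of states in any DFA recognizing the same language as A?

First remove the unreachable states {S0,S1}; 2 states remain.
P0 = {S2} | {S3}.
No further refinement is possible. Final partition (2 blocks): {S2} | {S3}.

2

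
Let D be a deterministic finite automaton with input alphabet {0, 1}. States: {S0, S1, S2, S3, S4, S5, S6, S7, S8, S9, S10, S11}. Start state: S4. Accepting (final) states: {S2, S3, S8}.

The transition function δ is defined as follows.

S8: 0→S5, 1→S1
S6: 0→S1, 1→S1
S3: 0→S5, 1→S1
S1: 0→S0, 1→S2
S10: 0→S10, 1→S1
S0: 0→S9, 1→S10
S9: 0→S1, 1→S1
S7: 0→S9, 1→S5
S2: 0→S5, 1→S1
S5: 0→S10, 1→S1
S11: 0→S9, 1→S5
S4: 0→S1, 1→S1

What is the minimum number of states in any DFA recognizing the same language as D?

5

Reachable states from the start: {S0,S1,S2,S4,S5,S9,S10}. Unreachable: {S3,S6,S7,S8,S11} — drop them.
P0 = {S2} | {S0,S1,S4,S5,S9,S10}.
Refine {S0,S1,S4,S5,S9,S10} on symbol 1: members go to different blocks, giving {S0,S4,S5,S9,S10} and {S1}.
Refine {S0,S4,S5,S9,S10} on symbol 0: members go to different blocks, giving {S0,S5,S10} and {S4,S9}.
Split {S0,S5,S10} by δ(·,0) → {S5,S10} and {S0}.
The partition is now stable with 5 blocks: {S2} | {S5,S10} | {S1} | {S4,S9} | {S0}.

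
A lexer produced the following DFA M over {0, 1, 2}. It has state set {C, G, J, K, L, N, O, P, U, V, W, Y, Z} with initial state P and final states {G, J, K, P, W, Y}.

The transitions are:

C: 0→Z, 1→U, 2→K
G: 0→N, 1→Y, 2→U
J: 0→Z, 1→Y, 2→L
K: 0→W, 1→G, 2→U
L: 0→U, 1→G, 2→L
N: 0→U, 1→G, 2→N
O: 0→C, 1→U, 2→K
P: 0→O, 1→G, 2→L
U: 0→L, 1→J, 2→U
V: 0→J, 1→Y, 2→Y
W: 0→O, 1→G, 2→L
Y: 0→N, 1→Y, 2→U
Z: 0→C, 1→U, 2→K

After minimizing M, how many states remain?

6

States {V} cannot be reached from the start state, so discard them.
P0 = {G,J,K,P,W,Y} | {C,L,N,O,U,Z}.
Refine {G,J,K,P,W,Y} on symbol 0: members go to different blocks, giving {G,J,P,W,Y} and {K}.
Split {C,L,N,O,U,Z} by δ(·,1) → {C,O,Z} and {L,N,U}.
On input 0, block {G,J,P,W,Y} splits into {J,P,W} and {G,Y}.
Split {L,N,U} by δ(·,1) → {L,N} and {U}.
No further refinement is possible. Final partition (6 blocks): {J,P,W} | {C,O,Z} | {K} | {L,N} | {G,Y} | {U}.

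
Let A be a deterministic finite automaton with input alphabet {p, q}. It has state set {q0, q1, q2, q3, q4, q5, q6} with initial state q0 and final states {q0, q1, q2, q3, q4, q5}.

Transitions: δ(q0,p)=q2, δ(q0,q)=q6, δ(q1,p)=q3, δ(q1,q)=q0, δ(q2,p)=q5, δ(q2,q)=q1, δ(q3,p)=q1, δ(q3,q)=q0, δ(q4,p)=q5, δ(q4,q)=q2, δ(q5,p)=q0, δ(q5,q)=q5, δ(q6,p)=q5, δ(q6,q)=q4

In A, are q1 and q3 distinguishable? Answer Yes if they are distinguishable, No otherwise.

Initial partition by acceptance: {q0,q1,q2,q3,q4,q5} | {q6}.
Split {q0,q1,q2,q3,q4,q5} by δ(·,q) → {q1,q2,q3,q4,q5} and {q0}.
Refine {q1,q2,q3,q4,q5} on symbol p: members go to different blocks, giving {q1,q2,q3,q4} and {q5}.
Refine {q1,q2,q3,q4} on symbol p: members go to different blocks, giving {q1,q3} and {q2,q4}.
Refine {q2,q4} on symbol q: members go to different blocks, giving {q2} and {q4}.
No further refinement is possible. Final partition (6 blocks): {q1,q3} | {q6} | {q0} | {q5} | {q2} | {q4}.
q1 and q3 lie in the same block of the stable partition, so they are equivalent — no string distinguishes them.

No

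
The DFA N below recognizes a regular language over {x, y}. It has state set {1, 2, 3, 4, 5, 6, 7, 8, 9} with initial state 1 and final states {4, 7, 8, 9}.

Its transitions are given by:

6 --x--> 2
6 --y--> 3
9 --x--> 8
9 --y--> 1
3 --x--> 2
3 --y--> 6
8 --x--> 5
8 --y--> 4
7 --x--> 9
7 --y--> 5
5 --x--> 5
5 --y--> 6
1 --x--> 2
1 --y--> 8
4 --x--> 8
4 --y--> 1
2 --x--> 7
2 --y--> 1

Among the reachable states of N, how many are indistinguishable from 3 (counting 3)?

2

Initial partition by acceptance: {4,7,8,9} | {1,2,3,5,6}.
On input x, block {4,7,8,9} splits into {4,7,9} and {8}.
Refine {4,7,9} on symbol x: members go to different blocks, giving {4,9} and {7}.
Split {1,2,3,5,6} by δ(·,x) → {1,3,5,6} and {2}.
Refine {1,3,5,6} on symbol x: members go to different blocks, giving {1,3,6} and {5}.
On input y, block {1,3,6} splits into {3,6} and {1}.
Stable partition: {4,9} | {3,6} | {8} | {7} | {2} | {5} | {1} — 7 equivalence classes.
The equivalence class containing 3 is {3,6}, of size 2.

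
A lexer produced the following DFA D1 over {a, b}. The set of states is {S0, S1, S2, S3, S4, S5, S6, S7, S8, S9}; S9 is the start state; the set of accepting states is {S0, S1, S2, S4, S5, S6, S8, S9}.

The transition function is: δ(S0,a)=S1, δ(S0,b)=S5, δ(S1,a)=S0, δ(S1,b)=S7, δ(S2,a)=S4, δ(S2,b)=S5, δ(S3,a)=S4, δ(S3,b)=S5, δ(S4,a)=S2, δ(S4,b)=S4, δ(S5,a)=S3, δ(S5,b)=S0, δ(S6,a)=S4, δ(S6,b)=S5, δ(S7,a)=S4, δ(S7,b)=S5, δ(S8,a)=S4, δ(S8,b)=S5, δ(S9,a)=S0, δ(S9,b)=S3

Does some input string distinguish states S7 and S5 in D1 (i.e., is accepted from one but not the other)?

Yes

States {S6,S8} cannot be reached from the start state, so discard them.
Start with accepting vs non-accepting: {S0,S1,S2,S4,S5,S9} | {S3,S7}.
On input a, block {S0,S1,S2,S4,S5,S9} splits into {S0,S1,S2,S4,S9} and {S5}.
Refine {S0,S1,S2,S4,S9} on symbol b: members go to different blocks, giving {S0,S2} and {S1,S9} and {S4}.
On input a, block {S0,S2} splits into {S0} and {S2}.
Stable partition: {S0} | {S3,S7} | {S5} | {S1,S9} | {S4} | {S2} — 6 equivalence classes.
S7 and S5 end up in different blocks, so they are distinguishable. For instance, the string 'ε' is accepted from only S5.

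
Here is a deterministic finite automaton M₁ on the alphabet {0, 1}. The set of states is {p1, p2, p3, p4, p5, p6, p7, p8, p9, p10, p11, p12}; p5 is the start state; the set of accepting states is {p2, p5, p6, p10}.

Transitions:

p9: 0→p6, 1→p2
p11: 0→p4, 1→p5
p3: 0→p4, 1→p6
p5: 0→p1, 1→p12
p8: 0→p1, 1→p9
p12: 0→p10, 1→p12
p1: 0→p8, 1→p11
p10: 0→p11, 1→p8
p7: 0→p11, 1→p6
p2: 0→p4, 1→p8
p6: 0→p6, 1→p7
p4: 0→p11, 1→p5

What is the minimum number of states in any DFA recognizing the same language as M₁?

9

First remove the unreachable states {p3}; 11 states remain.
P0 = {p2,p5,p6,p10} | {p1,p4,p7,p8,p9,p11,p12}.
Split {p2,p5,p6,p10} by δ(·,0) → {p2,p5,p10} and {p6}.
On input 0, block {p1,p4,p7,p8,p9,p11,p12} splits into {p1,p4,p7,p8,p11} and {p9} and {p12}.
On input 1, block {p2,p5,p10} splits into {p2,p10} and {p5}.
Split {p1,p4,p7,p8,p11} by δ(·,1) → {p4,p11} and {p1} and {p7} and {p8}.
No further refinement is possible. Final partition (9 blocks): {p2,p10} | {p4,p11} | {p6} | {p9} | {p12} | {p5} | {p1} | {p7} | {p8}.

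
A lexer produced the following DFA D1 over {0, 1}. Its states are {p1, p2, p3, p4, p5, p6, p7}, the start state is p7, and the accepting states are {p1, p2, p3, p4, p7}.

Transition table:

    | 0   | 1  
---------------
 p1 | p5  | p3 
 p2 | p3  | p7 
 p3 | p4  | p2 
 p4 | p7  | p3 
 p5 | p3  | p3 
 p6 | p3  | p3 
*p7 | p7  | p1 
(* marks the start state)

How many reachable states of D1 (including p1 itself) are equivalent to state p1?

First remove the unreachable states {p6}; 6 states remain.
Initial partition by acceptance: {p1,p2,p3,p4,p7} | {p5}.
Split {p1,p2,p3,p4,p7} by δ(·,0) → {p2,p3,p4,p7} and {p1}.
On input 1, block {p2,p3,p4,p7} splits into {p2,p3,p4} and {p7}.
Refine {p2,p3,p4} on symbol 0: members go to different blocks, giving {p2,p3} and {p4}.
On input 0, block {p2,p3} splits into {p2} and {p3}.
The partition is now stable with 6 blocks: {p2} | {p5} | {p1} | {p7} | {p4} | {p3}.
State p1 belongs to the block {p1}, which has 1 states.

1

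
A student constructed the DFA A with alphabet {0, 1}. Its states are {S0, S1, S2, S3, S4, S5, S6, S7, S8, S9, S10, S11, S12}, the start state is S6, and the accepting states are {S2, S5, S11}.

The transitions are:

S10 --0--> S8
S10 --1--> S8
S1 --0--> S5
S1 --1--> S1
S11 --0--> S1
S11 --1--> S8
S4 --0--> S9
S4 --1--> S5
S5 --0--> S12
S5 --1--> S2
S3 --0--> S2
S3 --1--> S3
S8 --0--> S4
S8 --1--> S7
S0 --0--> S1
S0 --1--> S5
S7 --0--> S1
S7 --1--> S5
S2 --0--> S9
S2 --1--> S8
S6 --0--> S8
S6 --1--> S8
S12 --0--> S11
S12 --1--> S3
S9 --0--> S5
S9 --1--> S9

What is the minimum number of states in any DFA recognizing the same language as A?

7

First remove the unreachable states {S0,S10}; 11 states remain.
P0 = {S2,S5,S11} | {S1,S3,S4,S6,S7,S8,S9,S12}.
Split {S2,S5,S11} by δ(·,1) → {S2,S11} and {S5}.
Refine {S1,S3,S4,S6,S7,S8,S9,S12} on symbol 0: members go to different blocks, giving {S4,S6,S7,S8} and {S1,S9} and {S3,S12}.
Refine {S4,S6,S7,S8} on symbol 0: members go to different blocks, giving {S4,S7} and {S6,S8}.
Refine {S6,S8} on symbol 0: members go to different blocks, giving {S6} and {S8}.
The partition is now stable with 7 blocks: {S2,S11} | {S4,S7} | {S5} | {S1,S9} | {S3,S12} | {S6} | {S8}.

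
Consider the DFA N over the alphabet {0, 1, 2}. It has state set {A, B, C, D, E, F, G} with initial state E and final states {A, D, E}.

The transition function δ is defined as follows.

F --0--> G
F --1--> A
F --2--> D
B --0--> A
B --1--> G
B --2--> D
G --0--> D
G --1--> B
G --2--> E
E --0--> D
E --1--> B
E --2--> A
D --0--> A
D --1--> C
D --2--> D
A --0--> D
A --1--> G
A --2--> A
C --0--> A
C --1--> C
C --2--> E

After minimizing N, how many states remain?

2

Reachable states from the start: {A,B,C,D,E,G}. Unreachable: {F} — drop them.
Start with accepting vs non-accepting: {A,D,E} | {B,C,G}.
Stable partition: {A,D,E} | {B,C,G} — 2 equivalence classes.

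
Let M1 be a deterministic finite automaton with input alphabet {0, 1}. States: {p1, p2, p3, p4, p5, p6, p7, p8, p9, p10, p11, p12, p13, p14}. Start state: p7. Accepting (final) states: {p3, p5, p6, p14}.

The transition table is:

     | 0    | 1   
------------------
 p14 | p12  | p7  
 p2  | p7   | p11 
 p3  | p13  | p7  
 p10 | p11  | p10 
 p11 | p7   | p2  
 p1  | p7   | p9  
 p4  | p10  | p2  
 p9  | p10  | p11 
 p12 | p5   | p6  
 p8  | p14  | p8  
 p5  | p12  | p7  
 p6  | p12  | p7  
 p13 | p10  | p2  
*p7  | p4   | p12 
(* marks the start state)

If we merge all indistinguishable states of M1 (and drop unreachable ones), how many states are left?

6

First remove the unreachable states {p1,p3,p8,p9,p13,p14}; 8 states remain.
P0 = {p5,p6} | {p2,p4,p7,p10,p11,p12}.
Refine {p2,p4,p7,p10,p11,p12} on symbol 0: members go to different blocks, giving {p2,p4,p7,p10,p11} and {p12}.
Split {p2,p4,p7,p10,p11} by δ(·,1) → {p2,p4,p10,p11} and {p7}.
Split {p2,p4,p10,p11} by δ(·,0) → {p2,p11} and {p4,p10}.
On input 0, block {p4,p10} splits into {p4} and {p10}.
Stable partition: {p5,p6} | {p2,p11} | {p12} | {p7} | {p4} | {p10} — 6 equivalence classes.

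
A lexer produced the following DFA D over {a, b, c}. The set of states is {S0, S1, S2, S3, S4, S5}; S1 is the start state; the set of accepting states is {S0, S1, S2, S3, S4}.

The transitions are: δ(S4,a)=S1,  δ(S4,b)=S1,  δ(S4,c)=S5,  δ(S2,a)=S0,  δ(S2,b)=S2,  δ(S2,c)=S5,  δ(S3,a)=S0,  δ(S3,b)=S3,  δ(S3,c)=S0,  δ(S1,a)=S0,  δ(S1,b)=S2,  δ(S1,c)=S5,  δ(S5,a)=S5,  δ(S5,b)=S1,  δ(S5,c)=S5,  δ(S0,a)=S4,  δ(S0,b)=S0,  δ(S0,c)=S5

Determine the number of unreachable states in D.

1

No path from S1 leads to S3; the other 5 states are all reachable.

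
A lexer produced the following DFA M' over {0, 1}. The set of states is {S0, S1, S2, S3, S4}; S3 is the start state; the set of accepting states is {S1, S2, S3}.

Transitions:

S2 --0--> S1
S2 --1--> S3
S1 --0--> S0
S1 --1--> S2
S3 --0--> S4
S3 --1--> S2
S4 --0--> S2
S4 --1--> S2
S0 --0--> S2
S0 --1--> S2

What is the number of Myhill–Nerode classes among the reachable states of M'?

3

Every state is reachable, so we keep all 5.
Initial partition by acceptance: {S1,S2,S3} | {S0,S4}.
Refine {S1,S2,S3} on symbol 0: members go to different blocks, giving {S1,S3} and {S2}.
The partition is now stable with 3 blocks: {S1,S3} | {S0,S4} | {S2}.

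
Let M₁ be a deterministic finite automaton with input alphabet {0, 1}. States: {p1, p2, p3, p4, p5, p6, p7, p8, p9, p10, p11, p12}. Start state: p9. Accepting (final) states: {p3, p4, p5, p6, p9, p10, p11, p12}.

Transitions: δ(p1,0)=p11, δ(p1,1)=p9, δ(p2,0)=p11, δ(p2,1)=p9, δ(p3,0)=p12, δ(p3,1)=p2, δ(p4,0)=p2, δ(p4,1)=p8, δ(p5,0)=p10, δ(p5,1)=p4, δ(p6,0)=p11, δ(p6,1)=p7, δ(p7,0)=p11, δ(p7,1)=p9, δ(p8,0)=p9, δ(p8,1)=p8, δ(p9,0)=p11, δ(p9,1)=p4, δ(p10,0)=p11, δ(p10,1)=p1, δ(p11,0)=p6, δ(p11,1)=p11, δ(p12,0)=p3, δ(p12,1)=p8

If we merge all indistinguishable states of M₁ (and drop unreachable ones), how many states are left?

6

First remove the unreachable states {p1,p3,p5,p10,p12}; 7 states remain.
Start with accepting vs non-accepting: {p4,p6,p9,p11} | {p2,p7,p8}.
Refine {p4,p6,p9,p11} on symbol 0: members go to different blocks, giving {p6,p9,p11} and {p4}.
Refine {p6,p9,p11} on symbol 1: members go to different blocks, giving {p6} and {p9} and {p11}.
Refine {p2,p7,p8} on symbol 0: members go to different blocks, giving {p2,p7} and {p8}.
Stable partition: {p6} | {p2,p7} | {p4} | {p9} | {p11} | {p8} — 6 equivalence classes.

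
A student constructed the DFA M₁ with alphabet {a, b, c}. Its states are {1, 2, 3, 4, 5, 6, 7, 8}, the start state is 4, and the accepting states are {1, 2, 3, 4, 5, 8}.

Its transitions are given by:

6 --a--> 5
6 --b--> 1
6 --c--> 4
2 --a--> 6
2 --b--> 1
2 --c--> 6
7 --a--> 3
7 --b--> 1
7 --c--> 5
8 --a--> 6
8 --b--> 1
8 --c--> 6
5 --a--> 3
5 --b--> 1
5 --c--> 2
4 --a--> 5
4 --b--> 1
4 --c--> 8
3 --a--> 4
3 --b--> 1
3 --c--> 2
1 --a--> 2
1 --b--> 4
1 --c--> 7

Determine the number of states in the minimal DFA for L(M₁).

4

All states are reachable from the start state.
Initial partition by acceptance: {1,2,3,4,5,8} | {6,7}.
Refine {1,2,3,4,5,8} on symbol a: members go to different blocks, giving {1,3,4,5} and {2,8}.
Refine {1,3,4,5} on symbol a: members go to different blocks, giving {3,4,5} and {1}.
The partition is now stable with 4 blocks: {3,4,5} | {6,7} | {2,8} | {1}.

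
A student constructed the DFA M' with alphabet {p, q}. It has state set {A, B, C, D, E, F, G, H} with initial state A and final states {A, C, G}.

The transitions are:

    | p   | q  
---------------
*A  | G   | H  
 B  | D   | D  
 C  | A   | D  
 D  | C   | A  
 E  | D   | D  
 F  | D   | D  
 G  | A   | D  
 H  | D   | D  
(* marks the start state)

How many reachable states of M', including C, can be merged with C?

2

Reachable states from the start: {A,C,D,G,H}. Unreachable: {B,E,F} — drop them.
Initial partition by acceptance: {A,C,G} | {D,H}.
Refine {D,H} on symbol p: members go to different blocks, giving {D} and {H}.
Refine {A,C,G} on symbol q: members go to different blocks, giving {C,G} and {A}.
The partition is now stable with 4 blocks: {C,G} | {D} | {H} | {A}.
State C belongs to the block {C,G}, which has 2 states.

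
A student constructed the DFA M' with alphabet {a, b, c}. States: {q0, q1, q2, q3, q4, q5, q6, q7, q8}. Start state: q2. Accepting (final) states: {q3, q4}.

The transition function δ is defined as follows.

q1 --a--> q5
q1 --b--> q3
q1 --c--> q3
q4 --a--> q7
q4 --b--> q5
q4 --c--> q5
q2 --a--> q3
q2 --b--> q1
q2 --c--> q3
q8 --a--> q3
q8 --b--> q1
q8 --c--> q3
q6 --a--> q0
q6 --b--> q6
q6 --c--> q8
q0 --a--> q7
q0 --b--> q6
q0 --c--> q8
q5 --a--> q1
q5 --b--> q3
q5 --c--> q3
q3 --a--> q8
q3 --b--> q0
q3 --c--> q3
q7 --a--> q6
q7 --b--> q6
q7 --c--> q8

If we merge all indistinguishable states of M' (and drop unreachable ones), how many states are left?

4

Reachable states from the start: {q0,q1,q2,q3,q5,q6,q7,q8}. Unreachable: {q4} — drop them.
P0 = {q3} | {q0,q1,q2,q5,q6,q7,q8}.
Split {q0,q1,q2,q5,q6,q7,q8} by δ(·,a) → {q0,q1,q5,q6,q7} and {q2,q8}.
Refine {q0,q1,q5,q6,q7} on symbol b: members go to different blocks, giving {q0,q6,q7} and {q1,q5}.
The partition is now stable with 4 blocks: {q3} | {q0,q6,q7} | {q2,q8} | {q1,q5}.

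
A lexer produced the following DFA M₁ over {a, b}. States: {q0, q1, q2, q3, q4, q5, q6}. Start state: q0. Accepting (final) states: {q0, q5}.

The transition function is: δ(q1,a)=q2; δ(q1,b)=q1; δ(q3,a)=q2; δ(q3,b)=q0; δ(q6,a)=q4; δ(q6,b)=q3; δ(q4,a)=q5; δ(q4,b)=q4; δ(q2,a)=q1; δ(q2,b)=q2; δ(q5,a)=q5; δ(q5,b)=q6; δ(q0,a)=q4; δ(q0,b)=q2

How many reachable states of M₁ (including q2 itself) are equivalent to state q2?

2

Start with accepting vs non-accepting: {q0,q5} | {q1,q2,q3,q4,q6}.
Split {q0,q5} by δ(·,a) → {q0} and {q5}.
On input a, block {q1,q2,q3,q4,q6} splits into {q1,q2,q3,q6} and {q4}.
Split {q1,q2,q3,q6} by δ(·,a) → {q1,q2,q3} and {q6}.
Refine {q1,q2,q3} on symbol b: members go to different blocks, giving {q1,q2} and {q3}.
Stable partition: {q0} | {q1,q2} | {q5} | {q4} | {q6} | {q3} — 6 equivalence classes.
State q2 belongs to the block {q1,q2}, which has 2 states.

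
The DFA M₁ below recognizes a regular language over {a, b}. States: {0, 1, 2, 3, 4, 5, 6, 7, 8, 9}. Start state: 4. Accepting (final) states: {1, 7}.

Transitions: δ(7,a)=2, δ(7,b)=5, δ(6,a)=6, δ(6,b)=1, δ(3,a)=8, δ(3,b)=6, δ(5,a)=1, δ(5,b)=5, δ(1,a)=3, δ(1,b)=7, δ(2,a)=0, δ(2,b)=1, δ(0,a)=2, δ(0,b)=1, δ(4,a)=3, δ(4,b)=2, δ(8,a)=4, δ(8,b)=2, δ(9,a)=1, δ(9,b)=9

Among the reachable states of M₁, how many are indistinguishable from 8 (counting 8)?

First remove the unreachable states {9}; 9 states remain.
P0 = {1,7} | {0,2,3,4,5,6,8}.
Refine {1,7} on symbol b: members go to different blocks, giving {1} and {7}.
Refine {0,2,3,4,5,6,8} on symbol a: members go to different blocks, giving {0,2,3,4,6,8} and {5}.
Refine {0,2,3,4,6,8} on symbol b: members go to different blocks, giving {0,2,6} and {3,4,8}.
Stable partition: {1} | {0,2,6} | {7} | {5} | {3,4,8} — 5 equivalence classes.
State 8 belongs to the block {3,4,8}, which has 3 states.

3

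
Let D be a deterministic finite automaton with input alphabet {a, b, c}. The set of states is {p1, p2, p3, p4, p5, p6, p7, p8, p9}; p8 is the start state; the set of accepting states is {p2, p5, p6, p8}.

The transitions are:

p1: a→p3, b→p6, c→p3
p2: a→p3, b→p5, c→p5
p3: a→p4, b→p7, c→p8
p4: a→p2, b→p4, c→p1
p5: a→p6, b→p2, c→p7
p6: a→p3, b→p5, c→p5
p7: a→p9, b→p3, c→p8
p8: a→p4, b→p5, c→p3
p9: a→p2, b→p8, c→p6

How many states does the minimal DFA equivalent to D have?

All states are reachable from the start state.
Start with accepting vs non-accepting: {p2,p5,p6,p8} | {p1,p3,p4,p7,p9}.
On input a, block {p2,p5,p6,p8} splits into {p2,p6,p8} and {p5}.
Split {p2,p6,p8} by δ(·,c) → {p2,p6} and {p8}.
Refine {p1,p3,p4,p7,p9} on symbol a: members go to different blocks, giving {p1,p3,p7} and {p4,p9}.
On input a, block {p1,p3,p7} splits into {p3,p7} and {p1}.
On input b, block {p4,p9} splits into {p4} and {p9}.
Split {p3,p7} by δ(·,a) → {p3} and {p7}.
The partition is now stable with 8 blocks: {p2,p6} | {p3} | {p5} | {p8} | {p4} | {p1} | {p9} | {p7}.

8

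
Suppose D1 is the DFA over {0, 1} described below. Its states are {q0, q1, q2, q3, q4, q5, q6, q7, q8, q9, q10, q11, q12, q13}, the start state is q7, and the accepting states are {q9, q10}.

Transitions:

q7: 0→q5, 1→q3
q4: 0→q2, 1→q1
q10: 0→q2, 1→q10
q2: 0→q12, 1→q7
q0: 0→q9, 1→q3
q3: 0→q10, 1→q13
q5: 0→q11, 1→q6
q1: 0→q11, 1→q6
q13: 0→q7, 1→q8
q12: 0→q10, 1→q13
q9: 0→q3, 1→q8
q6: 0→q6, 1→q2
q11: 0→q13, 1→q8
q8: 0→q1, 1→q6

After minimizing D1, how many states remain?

9

States {q0,q4,q9} cannot be reached from the start state, so discard them.
Initial partition by acceptance: {q10} | {q1,q2,q3,q5,q6,q7,q8,q11,q12,q13}.
On input 0, block {q1,q2,q3,q5,q6,q7,q8,q11,q12,q13} splits into {q1,q2,q5,q6,q7,q8,q11,q13} and {q3,q12}.
On input 0, block {q1,q2,q5,q6,q7,q8,q11,q13} splits into {q1,q5,q6,q7,q8,q11,q13} and {q2}.
Split {q1,q5,q6,q7,q8,q11,q13} by δ(·,1) → {q1,q5,q8,q11,q13} and {q6} and {q7}.
On input 0, block {q1,q5,q8,q11,q13} splits into {q1,q5,q8,q11} and {q13}.
On input 0, block {q1,q5,q8,q11} splits into {q1,q5,q8} and {q11}.
On input 0, block {q1,q5,q8} splits into {q1,q5} and {q8}.
No further refinement is possible. Final partition (9 blocks): {q10} | {q1,q5} | {q3,q12} | {q2} | {q6} | {q7} | {q13} | {q11} | {q8}.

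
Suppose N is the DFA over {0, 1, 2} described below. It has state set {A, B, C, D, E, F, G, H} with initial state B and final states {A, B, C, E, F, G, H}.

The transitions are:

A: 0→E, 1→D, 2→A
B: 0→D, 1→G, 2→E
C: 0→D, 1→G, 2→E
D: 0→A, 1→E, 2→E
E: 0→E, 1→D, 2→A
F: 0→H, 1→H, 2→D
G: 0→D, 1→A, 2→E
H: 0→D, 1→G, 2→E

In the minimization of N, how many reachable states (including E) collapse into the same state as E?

States {C,F,H} cannot be reached from the start state, so discard them.
P0 = {A,B,E,G} | {D}.
On input 0, block {A,B,E,G} splits into {A,E} and {B,G}.
Refine {B,G} on symbol 1: members go to different blocks, giving {B} and {G}.
Stable partition: {A,E} | {D} | {B} | {G} — 4 equivalence classes.
The equivalence class containing E is {A,E}, of size 2.

2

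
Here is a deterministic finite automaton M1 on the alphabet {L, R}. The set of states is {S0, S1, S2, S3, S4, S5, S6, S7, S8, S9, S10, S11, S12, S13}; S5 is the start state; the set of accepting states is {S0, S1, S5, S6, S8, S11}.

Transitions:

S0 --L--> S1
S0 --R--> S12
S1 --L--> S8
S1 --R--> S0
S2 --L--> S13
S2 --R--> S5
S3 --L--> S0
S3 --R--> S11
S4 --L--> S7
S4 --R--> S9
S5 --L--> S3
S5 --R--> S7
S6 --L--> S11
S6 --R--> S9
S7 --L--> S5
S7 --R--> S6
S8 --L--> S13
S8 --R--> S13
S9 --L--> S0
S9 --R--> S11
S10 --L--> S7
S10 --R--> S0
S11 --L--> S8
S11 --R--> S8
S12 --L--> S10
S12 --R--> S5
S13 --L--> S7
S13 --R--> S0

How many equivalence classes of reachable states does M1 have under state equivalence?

First remove the unreachable states {S2,S4}; 12 states remain.
Start with accepting vs non-accepting: {S0,S1,S5,S6,S8,S11} | {S3,S7,S9,S10,S12,S13}.
Refine {S0,S1,S5,S6,S8,S11} on symbol L: members go to different blocks, giving {S0,S1,S6,S11} and {S5,S8}.
On input L, block {S0,S1,S6,S11} splits into {S0,S6} and {S1,S11}.
On input L, block {S3,S7,S9,S10,S12,S13} splits into {S10,S12,S13} and {S3,S9} and {S7}.
Refine {S0,S6} on symbol R: members go to different blocks, giving {S0} and {S6}.
Refine {S10,S12,S13} on symbol L: members go to different blocks, giving {S10,S13} and {S12}.
On input L, block {S5,S8} splits into {S5} and {S8}.
Refine {S1,S11} on symbol R: members go to different blocks, giving {S1} and {S11}.
No further refinement is possible. Final partition (10 blocks): {S0} | {S10,S13} | {S5} | {S1} | {S3,S9} | {S7} | {S6} | {S12} | {S8} | {S11}.

10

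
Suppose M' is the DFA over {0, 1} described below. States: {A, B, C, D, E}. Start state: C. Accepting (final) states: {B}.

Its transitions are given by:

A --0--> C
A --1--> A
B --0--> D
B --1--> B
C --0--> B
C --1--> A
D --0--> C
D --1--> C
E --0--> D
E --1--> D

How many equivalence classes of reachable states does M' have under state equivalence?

First remove the unreachable states {E}; 4 states remain.
P0 = {B} | {A,C,D}.
Refine {A,C,D} on symbol 0: members go to different blocks, giving {A,D} and {C}.
Refine {A,D} on symbol 1: members go to different blocks, giving {A} and {D}.
The partition is now stable with 4 blocks: {B} | {A} | {C} | {D}.

4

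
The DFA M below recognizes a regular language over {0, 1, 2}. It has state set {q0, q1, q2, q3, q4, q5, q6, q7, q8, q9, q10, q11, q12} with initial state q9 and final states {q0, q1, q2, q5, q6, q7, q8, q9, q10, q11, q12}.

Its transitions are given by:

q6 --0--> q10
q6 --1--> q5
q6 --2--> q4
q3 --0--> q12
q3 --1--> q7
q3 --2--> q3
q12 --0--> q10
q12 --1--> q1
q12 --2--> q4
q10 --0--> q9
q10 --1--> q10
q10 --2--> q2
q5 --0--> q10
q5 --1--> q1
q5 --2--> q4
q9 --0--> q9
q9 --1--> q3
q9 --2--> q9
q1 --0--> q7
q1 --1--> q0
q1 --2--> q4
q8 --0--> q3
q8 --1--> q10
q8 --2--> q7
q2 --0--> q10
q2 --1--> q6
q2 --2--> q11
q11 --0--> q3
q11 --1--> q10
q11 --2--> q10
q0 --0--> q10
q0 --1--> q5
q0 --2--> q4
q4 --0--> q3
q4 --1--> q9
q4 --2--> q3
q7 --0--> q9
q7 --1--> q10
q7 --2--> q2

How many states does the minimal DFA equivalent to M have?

7

First remove the unreachable states {q8}; 12 states remain.
Start with accepting vs non-accepting: {q0,q1,q2,q5,q6,q7,q9,q10,q11,q12} | {q3,q4}.
Refine {q0,q1,q2,q5,q6,q7,q9,q10,q11,q12} on symbol 0: members go to different blocks, giving {q0,q1,q2,q5,q6,q7,q9,q10,q12} and {q11}.
Refine {q0,q1,q2,q5,q6,q7,q9,q10,q12} on symbol 1: members go to different blocks, giving {q0,q1,q2,q5,q6,q7,q10,q12} and {q9}.
On input 0, block {q0,q1,q2,q5,q6,q7,q10,q12} splits into {q0,q1,q2,q5,q6,q12} and {q7,q10}.
On input 2, block {q0,q1,q2,q5,q6,q12} splits into {q0,q1,q5,q6,q12} and {q2}.
Split {q3,q4} by δ(·,0) → {q3} and {q4}.
No further refinement is possible. Final partition (7 blocks): {q0,q1,q5,q6,q12} | {q3} | {q11} | {q9} | {q7,q10} | {q2} | {q4}.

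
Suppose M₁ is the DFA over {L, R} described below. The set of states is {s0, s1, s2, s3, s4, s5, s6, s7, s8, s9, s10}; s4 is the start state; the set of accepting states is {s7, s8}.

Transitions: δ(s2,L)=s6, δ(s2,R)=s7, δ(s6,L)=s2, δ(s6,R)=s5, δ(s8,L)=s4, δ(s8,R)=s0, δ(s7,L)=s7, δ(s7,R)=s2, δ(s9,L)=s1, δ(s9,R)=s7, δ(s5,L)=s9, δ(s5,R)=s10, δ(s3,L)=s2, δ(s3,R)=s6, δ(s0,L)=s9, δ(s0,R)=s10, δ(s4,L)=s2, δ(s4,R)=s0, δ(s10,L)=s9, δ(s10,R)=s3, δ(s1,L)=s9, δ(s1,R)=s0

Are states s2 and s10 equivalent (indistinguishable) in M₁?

Reachable states from the start: {s0,s1,s2,s3,s4,s5,s6,s7,s9,s10}. Unreachable: {s8} — drop them.
P0 = {s7} | {s0,s1,s2,s3,s4,s5,s6,s9,s10}.
Split {s0,s1,s2,s3,s4,s5,s6,s9,s10} by δ(·,R) → {s0,s1,s3,s4,s5,s6,s10} and {s2,s9}.
No further refinement is possible. Final partition (3 blocks): {s7} | {s0,s1,s3,s4,s5,s6,s10} | {s2,s9}.
s2 and s10 end up in different blocks, so they are distinguishable. For instance, the string 'R' is accepted from only s2.

No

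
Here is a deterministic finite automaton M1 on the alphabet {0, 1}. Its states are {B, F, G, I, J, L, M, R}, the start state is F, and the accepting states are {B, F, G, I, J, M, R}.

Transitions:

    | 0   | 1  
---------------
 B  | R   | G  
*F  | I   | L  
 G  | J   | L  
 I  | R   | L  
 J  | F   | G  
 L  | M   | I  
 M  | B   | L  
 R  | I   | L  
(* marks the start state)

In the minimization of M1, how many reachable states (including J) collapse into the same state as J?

2

Start with accepting vs non-accepting: {B,F,G,I,J,M,R} | {L}.
Refine {B,F,G,I,J,M,R} on symbol 1: members go to different blocks, giving {F,G,I,M,R} and {B,J}.
On input 0, block {F,G,I,M,R} splits into {F,I,R} and {G,M}.
Stable partition: {F,I,R} | {L} | {B,J} | {G,M} — 4 equivalence classes.
State J belongs to the block {B,J}, which has 2 states.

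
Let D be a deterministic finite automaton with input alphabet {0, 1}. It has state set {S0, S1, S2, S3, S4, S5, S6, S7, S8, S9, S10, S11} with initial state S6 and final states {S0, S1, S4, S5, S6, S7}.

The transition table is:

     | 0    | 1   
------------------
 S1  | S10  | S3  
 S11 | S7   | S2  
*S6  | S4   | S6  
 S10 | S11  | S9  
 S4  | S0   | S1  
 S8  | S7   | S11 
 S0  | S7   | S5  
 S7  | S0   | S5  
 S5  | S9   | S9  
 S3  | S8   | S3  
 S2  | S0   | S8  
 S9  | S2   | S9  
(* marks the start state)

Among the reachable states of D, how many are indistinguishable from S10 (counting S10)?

All states are reachable from the start state.
P0 = {S0,S1,S4,S5,S6,S7} | {S2,S3,S8,S9,S10,S11}.
On input 0, block {S0,S1,S4,S5,S6,S7} splits into {S0,S4,S6,S7} and {S1,S5}.
Split {S0,S4,S6,S7} by δ(·,1) → {S0,S4,S7} and {S6}.
Split {S2,S3,S8,S9,S10,S11} by δ(·,0) → {S2,S8,S11} and {S3,S9,S10}.
Stable partition: {S0,S4,S7} | {S2,S8,S11} | {S1,S5} | {S6} | {S3,S9,S10} — 5 equivalence classes.
State S10 belongs to the block {S3,S9,S10}, which has 3 states.

3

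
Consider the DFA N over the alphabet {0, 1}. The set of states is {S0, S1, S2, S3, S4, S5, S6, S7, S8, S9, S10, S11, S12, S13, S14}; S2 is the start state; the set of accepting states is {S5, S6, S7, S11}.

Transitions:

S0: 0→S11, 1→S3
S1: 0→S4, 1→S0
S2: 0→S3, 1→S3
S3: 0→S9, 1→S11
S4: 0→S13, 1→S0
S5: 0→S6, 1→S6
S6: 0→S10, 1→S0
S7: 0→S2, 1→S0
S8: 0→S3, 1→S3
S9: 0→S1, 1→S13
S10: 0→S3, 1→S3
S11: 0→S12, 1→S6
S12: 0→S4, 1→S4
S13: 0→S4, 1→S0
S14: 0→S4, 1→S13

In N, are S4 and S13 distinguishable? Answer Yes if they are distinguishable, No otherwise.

Reachable states from the start: {S0,S1,S2,S3,S4,S6,S9,S10,S11,S12,S13}. Unreachable: {S5,S7,S8,S14} — drop them.
P0 = {S6,S11} | {S0,S1,S2,S3,S4,S9,S10,S12,S13}.
On input 1, block {S6,S11} splits into {S6} and {S11}.
Refine {S0,S1,S2,S3,S4,S9,S10,S12,S13} on symbol 0: members go to different blocks, giving {S1,S2,S3,S4,S9,S10,S12,S13} and {S0}.
Split {S1,S2,S3,S4,S9,S10,S12,S13} by δ(·,1) → {S2,S9,S10,S12} and {S1,S4,S13} and {S3}.
Refine {S2,S9,S10,S12} on symbol 0: members go to different blocks, giving {S2,S10} and {S9,S12}.
No further refinement is possible. Final partition (7 blocks): {S6} | {S2,S10} | {S11} | {S0} | {S1,S4,S13} | {S3} | {S9,S12}.
S4 and S13 lie in the same block of the stable partition, so they are equivalent — no string distinguishes them.

No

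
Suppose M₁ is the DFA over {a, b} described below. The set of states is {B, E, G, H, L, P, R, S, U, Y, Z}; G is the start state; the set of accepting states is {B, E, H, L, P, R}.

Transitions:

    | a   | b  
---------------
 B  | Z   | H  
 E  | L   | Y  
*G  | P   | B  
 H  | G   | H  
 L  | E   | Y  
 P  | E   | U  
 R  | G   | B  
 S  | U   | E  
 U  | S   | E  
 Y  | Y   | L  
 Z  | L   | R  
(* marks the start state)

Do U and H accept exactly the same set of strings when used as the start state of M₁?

Every state is reachable, so we keep all 11.
P0 = {B,E,H,L,P,R} | {G,S,U,Y,Z}.
Split {B,E,H,L,P,R} by δ(·,a) → {E,L,P} and {B,H,R}.
On input a, block {G,S,U,Y,Z} splits into {S,U,Y} and {G,Z}.
Stable partition: {E,L,P} | {S,U,Y} | {B,H,R} | {G,Z} — 4 equivalence classes.
U and H end up in different blocks, so they are distinguishable. For instance, the string 'ε' is accepted from only H.

No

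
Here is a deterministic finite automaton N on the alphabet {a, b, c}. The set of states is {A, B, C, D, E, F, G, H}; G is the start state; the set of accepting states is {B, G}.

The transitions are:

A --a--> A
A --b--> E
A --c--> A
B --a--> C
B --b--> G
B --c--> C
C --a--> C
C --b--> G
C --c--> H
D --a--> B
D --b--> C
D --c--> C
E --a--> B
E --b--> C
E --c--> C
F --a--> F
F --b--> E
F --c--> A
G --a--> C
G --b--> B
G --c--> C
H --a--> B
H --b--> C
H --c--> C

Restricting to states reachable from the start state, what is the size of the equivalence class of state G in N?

2

First remove the unreachable states {A,D,E,F}; 4 states remain.
P0 = {B,G} | {C,H}.
Split {C,H} by δ(·,a) → {C} and {H}.
The partition is now stable with 3 blocks: {B,G} | {C} | {H}.
The equivalence class containing G is {B,G}, of size 2.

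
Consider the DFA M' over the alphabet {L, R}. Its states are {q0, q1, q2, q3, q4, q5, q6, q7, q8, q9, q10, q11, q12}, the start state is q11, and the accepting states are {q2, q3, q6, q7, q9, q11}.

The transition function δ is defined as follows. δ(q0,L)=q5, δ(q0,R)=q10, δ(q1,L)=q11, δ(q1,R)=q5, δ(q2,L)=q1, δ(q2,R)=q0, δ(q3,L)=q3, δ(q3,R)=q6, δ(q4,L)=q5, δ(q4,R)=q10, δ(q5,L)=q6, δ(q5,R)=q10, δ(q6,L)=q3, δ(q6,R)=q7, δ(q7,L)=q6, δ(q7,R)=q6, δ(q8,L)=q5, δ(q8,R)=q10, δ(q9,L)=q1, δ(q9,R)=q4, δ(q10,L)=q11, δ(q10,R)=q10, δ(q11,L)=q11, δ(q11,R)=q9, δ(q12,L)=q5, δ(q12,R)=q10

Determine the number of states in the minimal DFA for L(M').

7

First remove the unreachable states {q0,q2,q8,q12}; 9 states remain.
Start with accepting vs non-accepting: {q3,q6,q7,q9,q11} | {q1,q4,q5,q10}.
Split {q3,q6,q7,q9,q11} by δ(·,L) → {q3,q6,q7,q11} and {q9}.
On input R, block {q3,q6,q7,q11} splits into {q3,q6,q7} and {q11}.
Split {q1,q4,q5,q10} by δ(·,L) → {q1,q10} and {q4} and {q5}.
On input R, block {q1,q10} splits into {q1} and {q10}.
The partition is now stable with 7 blocks: {q3,q6,q7} | {q1} | {q9} | {q11} | {q4} | {q5} | {q10}.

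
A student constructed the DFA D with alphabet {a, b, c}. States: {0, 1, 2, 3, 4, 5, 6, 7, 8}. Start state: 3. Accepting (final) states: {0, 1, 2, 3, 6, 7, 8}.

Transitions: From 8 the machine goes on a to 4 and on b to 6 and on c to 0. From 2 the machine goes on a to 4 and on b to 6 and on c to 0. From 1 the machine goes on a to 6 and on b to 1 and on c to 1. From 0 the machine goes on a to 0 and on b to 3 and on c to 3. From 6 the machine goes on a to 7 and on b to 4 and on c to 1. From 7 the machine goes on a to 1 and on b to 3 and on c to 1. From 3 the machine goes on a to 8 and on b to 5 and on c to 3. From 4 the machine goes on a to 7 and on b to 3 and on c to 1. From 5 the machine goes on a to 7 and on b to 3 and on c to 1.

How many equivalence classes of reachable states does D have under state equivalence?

7

States {2} cannot be reached from the start state, so discard them.
P0 = {0,1,3,6,7,8} | {4,5}.
On input a, block {0,1,3,6,7,8} splits into {0,1,3,6,7} and {8}.
Refine {0,1,3,6,7} on symbol a: members go to different blocks, giving {0,1,6,7} and {3}.
Refine {0,1,6,7} on symbol b: members go to different blocks, giving {0,7} and {1} and {6}.
Refine {0,7} on symbol a: members go to different blocks, giving {0} and {7}.
No further refinement is possible. Final partition (7 blocks): {0} | {4,5} | {8} | {3} | {1} | {6} | {7}.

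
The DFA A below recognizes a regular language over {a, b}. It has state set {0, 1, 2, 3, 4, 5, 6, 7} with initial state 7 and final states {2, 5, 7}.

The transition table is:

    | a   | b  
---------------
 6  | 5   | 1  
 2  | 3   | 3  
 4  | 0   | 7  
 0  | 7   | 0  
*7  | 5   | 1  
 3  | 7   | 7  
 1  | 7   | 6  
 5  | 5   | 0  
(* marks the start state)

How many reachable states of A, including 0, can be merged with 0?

3

First remove the unreachable states {2,3,4}; 5 states remain.
P0 = {5,7} | {0,1,6}.
The partition is now stable with 2 blocks: {5,7} | {0,1,6}.
State 0 belongs to the block {0,1,6}, which has 3 states.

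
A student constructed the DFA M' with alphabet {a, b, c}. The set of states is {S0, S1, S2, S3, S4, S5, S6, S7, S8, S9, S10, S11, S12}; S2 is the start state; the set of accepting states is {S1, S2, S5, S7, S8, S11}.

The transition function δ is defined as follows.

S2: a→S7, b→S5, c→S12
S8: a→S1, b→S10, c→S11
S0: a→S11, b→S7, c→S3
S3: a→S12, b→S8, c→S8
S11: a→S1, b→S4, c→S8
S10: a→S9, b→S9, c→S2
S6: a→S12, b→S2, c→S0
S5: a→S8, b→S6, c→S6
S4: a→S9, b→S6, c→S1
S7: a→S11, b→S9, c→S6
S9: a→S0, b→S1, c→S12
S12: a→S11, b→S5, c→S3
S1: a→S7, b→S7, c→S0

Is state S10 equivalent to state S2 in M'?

No

P0 = {S1,S2,S5,S7,S8,S11} | {S0,S3,S4,S6,S9,S10,S12}.
Split {S1,S2,S5,S7,S8,S11} by δ(·,b) → {S5,S7,S8,S11} and {S1,S2}.
On input a, block {S5,S7,S8,S11} splits into {S5,S7} and {S8,S11}.
Refine {S0,S3,S4,S6,S9,S10,S12} on symbol a: members go to different blocks, giving {S3,S4,S6,S9,S10} and {S0,S12}.
Split {S3,S4,S6,S9,S10} by δ(·,a) → {S3,S6,S9} and {S4,S10}.
On input b, block {S3,S6,S9} splits into {S6,S9} and {S3}.
The partition is now stable with 7 blocks: {S5,S7} | {S6,S9} | {S1,S2} | {S8,S11} | {S0,S12} | {S4,S10} | {S3}.
S10 and S2 end up in different blocks, so they are distinguishable. For instance, the string 'ε' is accepted from only S2.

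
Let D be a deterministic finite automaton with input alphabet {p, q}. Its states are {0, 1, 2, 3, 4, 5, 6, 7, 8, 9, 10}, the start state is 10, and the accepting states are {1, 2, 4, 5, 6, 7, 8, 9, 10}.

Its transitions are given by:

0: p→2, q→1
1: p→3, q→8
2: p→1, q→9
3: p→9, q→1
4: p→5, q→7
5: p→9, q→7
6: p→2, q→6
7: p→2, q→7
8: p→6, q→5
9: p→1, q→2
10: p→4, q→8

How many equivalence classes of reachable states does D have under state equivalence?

Reachable states from the start: {1,2,3,4,5,6,7,8,9,10}. Unreachable: {0} — drop them.
Start with accepting vs non-accepting: {1,2,4,5,6,7,8,9,10} | {3}.
On input p, block {1,2,4,5,6,7,8,9,10} splits into {2,4,5,6,7,8,9,10} and {1}.
On input p, block {2,4,5,6,7,8,9,10} splits into {4,5,6,7,8,10} and {2,9}.
On input p, block {4,5,6,7,8,10} splits into {4,8,10} and {5,6,7}.
On input p, block {4,8,10} splits into {4,8} and {10}.
Stable partition: {4,8} | {3} | {1} | {2,9} | {5,6,7} | {10} — 6 equivalence classes.

6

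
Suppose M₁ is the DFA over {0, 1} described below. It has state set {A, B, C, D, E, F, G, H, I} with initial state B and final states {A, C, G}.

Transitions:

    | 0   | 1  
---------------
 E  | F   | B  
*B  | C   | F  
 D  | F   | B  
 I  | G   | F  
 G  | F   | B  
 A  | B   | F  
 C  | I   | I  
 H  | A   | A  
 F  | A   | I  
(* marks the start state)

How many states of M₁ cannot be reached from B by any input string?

3

No path from B leads to D, E, H; the other 6 states are all reachable.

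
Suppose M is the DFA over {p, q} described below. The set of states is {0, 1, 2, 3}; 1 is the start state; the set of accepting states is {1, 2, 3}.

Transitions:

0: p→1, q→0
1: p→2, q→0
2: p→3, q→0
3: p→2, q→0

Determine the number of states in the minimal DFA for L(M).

2

Start with accepting vs non-accepting: {1,2,3} | {0}.
Stable partition: {1,2,3} | {0} — 2 equivalence classes.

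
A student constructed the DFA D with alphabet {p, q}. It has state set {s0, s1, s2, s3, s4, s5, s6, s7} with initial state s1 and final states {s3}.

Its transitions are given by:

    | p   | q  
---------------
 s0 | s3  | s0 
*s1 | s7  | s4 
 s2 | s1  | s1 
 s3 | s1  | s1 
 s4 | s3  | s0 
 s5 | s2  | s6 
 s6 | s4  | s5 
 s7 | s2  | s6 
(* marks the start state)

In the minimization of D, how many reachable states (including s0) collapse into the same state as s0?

2

P0 = {s3} | {s0,s1,s2,s4,s5,s6,s7}.
On input p, block {s0,s1,s2,s4,s5,s6,s7} splits into {s1,s2,s5,s6,s7} and {s0,s4}.
Split {s1,s2,s5,s6,s7} by δ(·,p) → {s1,s2,s5,s7} and {s6}.
On input q, block {s1,s2,s5,s7} splits into {s5,s7} and {s1} and {s2}.
The partition is now stable with 6 blocks: {s3} | {s5,s7} | {s0,s4} | {s6} | {s1} | {s2}.
The equivalence class containing s0 is {s0,s4}, of size 2.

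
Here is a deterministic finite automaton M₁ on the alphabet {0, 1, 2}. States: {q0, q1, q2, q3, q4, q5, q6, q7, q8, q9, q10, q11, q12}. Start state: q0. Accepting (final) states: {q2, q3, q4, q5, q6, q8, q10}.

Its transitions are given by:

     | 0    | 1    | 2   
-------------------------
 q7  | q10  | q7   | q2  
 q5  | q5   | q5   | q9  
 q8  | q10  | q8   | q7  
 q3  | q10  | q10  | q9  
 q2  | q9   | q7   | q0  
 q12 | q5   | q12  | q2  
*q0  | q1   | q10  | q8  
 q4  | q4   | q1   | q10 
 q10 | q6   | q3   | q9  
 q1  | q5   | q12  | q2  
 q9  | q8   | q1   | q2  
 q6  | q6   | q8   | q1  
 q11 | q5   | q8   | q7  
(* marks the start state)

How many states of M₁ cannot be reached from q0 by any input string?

No path from q0 leads to q4, q11; the other 11 states are all reachable.

2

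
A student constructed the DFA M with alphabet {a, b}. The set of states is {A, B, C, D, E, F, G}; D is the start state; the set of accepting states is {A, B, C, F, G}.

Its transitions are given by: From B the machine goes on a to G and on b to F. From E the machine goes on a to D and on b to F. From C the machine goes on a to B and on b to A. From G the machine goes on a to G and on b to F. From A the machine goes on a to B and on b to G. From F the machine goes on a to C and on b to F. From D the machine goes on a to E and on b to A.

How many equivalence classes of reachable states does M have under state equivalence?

2

Start with accepting vs non-accepting: {A,B,C,F,G} | {D,E}.
The partition is now stable with 2 blocks: {A,B,C,F,G} | {D,E}.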